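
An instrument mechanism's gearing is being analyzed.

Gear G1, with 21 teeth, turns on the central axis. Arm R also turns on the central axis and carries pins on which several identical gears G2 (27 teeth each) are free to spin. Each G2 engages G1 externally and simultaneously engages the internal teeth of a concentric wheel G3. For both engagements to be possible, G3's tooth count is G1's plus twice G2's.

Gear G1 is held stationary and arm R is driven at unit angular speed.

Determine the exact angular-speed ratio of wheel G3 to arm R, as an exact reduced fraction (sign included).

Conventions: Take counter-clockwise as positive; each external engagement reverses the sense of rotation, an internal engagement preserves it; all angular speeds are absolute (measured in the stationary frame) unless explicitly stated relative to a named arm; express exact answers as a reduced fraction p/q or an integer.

class = planetary set [G3 = 21+2·27 = 75; Willis about the carrier]
ring teeth: 21 + 2·27 = 75
21(ω_sun−ω_arm) = −75(ω_ring−ω_arm),  ω_sun = 0, ω_arm = 1
ω_ring = 1 − (21/75)(0−1) = 32/25
ω_out/ω_in = 32/25

32/25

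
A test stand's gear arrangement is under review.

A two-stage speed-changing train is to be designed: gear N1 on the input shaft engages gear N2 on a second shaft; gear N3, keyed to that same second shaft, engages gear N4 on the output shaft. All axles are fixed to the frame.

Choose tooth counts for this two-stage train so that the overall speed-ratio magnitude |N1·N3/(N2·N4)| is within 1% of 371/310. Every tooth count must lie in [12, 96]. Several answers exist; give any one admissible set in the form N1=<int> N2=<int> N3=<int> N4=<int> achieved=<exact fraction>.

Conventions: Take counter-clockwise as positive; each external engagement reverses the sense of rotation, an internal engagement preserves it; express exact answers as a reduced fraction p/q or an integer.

topology: fixed-axis compound train — 2 stages, target 371/310
target = 371/310 in lowest terms: an exact hit needs N1·N3 = k·371 and N2·N4 = k·310 for one integer k, every count in [12, 96]; additionally prefer no 1:1 stage (N1 ≠ N2, N3 ≠ N4)
k = 1: no 1:1-free in-range split of k·371 and k·310 into factor pairs; take k = 2
k = 2: N1·N3 = 742 = 14·53, N2·N4 = 620 = 20·31
achieved = 14·53/(20·31) = 371/310; |achieved − target| = 0 ≤ 371/31000 ✓

N1=14 N2=20 N3=53 N4=31 achieved=371/310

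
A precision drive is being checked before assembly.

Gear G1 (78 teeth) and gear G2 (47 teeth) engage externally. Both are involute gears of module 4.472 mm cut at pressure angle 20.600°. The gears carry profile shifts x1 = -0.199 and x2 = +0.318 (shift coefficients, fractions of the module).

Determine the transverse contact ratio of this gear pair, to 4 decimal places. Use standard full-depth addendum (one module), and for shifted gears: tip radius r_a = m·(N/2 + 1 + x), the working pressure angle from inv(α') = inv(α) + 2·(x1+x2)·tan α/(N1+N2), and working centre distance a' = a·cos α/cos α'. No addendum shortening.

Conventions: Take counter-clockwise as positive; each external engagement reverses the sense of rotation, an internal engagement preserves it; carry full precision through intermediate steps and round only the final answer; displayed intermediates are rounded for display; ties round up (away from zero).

single-mesh involute tooth geometry (78T engaging 47T at module 4.472)
base radii: r_b1 = 163.256272, r_b2 = 98.372369
tip radii: r_a1 = 177.990072, r_a2 = 110.986096
inv(α') = inv(20.600°) + 2·(-0.199+0.318)·tan α/(78+47) = 0.01705313  ⇒  α' = 20.88587°
a' = a·cos α / cos α' = 279.5000·cos 20.600°/cos 20.88587° = 280.028652
action lengths: √(r_a1²−r_b1²) = 70.907373, √(r_a2²−r_b2²) = 51.388623
base pitch p_b = π·m·cos α = 13.150890
CR = (70.907373 + 51.388623 − 280.028652·sin 20.88587°)/13.150890 = 1.708146
contact ratio ≈ 1.7081

1.7081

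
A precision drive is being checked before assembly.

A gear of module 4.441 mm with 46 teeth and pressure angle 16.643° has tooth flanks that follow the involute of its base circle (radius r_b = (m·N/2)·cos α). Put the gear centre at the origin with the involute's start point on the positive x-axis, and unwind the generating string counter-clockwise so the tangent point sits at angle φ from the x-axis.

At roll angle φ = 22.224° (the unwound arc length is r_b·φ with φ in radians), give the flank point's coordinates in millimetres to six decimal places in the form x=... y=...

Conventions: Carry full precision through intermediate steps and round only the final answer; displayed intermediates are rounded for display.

x=104.951355 y=1.875221

single-mesh involute tooth geometry (46T wheel at module 4.441)
pitch radius r_p = m·N/2 = 4.441·46/2 = 102.143000
base radius r_b = r_p·cos α = 102.143000·cos 16.643° = 97.864015
roll angle φ = 22.224° = 0.38788197 rad
x = r_b·(cos φ + φ·sin φ) = 104.951355
y = r_b·(sin φ − φ·cos φ) = 1.875221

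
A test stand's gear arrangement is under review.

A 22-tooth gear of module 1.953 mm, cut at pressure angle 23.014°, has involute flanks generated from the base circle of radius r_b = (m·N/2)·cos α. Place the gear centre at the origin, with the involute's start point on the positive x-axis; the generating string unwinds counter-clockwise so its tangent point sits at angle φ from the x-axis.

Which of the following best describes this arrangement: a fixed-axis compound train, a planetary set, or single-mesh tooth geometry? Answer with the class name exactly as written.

single-mesh tooth geometry

recognized (one wheel, involute flank): single-mesh tooth geometry, m = 1.953, N = 22
classification: single-mesh tooth geometry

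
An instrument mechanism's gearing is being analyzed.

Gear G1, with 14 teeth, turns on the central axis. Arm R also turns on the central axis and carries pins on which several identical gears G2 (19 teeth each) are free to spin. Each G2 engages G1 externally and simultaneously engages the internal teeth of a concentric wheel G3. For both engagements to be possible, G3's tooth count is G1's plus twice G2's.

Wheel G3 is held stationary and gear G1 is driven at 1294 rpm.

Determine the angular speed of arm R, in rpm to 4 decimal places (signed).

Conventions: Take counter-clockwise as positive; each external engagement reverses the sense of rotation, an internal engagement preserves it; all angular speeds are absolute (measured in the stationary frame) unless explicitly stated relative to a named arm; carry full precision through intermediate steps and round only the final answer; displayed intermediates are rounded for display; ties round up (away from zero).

class = planetary set [G3 = 14+2·19 = 52; Willis about the carrier]
normalise by the input: solve with ω_sun = 1, then scale by 1294 rpm
ring teeth: 14 + 2·19 = 52
14(ω_sun−ω_arm) = −52(ω_ring−ω_arm),  ω_ring = 0, ω_sun = 1
14(1−ω_arm) = −52(0−ω_arm)  ⇒  66·ω_arm = 14  ⇒  ω_arm = 7/33
scale: ω_arm = 7/33 × 1294 rpm = +274.4848 rpm

+274.4848 rpm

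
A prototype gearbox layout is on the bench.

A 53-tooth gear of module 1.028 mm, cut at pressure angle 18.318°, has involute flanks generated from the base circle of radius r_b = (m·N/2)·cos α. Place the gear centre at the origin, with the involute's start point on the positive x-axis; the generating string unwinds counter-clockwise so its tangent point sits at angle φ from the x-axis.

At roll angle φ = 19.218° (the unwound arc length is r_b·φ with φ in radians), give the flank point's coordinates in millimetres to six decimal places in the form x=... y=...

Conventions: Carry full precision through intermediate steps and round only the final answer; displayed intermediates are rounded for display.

x=27.275673 y=0.321659

recognized (one wheel, involute flank): single-mesh tooth geometry, m = 1.028, N = 53
pitch radius r_p = m·N/2 = 1.028·53/2 = 27.242000
base radius r_b = r_p·cos α = 27.242000·cos 18.318° = 25.861560
roll angle φ = 19.218° = 0.33541738 rad
x = r_b·(cos φ + φ·sin φ) = 27.275673
y = r_b·(sin φ − φ·cos φ) = 0.321659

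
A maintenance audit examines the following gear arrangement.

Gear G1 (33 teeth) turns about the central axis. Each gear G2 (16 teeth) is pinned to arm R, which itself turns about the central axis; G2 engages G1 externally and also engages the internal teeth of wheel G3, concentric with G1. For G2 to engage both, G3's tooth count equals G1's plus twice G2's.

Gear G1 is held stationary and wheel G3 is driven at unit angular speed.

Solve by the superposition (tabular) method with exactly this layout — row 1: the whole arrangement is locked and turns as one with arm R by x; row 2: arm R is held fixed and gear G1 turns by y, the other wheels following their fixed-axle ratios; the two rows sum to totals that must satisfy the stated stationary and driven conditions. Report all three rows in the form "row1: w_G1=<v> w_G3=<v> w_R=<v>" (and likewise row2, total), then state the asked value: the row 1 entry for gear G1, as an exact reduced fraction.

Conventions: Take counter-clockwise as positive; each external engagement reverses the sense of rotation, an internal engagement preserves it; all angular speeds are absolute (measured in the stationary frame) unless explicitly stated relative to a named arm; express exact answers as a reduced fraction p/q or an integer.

row1: w_G1=65/98 w_G3=65/98 w_R=65/98
row2: w_G1=-65/98 w_G3=33/98 w_R=0
total: w_G1=0 w_G3=1 w_R=65/98
asked value: 65/98

recognized (axles ride arm R): planetary set, 33/16/65 teeth
row 1 (train locked, turned with arm): all members turn x
row 2 (arm held, sun turns y): ω_ring = −(33/65)·y, ω_arm = 0
boundary: total ω_sun = x + y = 0 and total ω_ring = x − (33/65)·y = 1  ⇒  y = -65/98, x = 65/98
row 2 ring = −(33/65)·(-65/98) = 33/98
totals (row 1 + row 2): sun 65/98 + (-65/98) = 0, ring 65/98 + 33/98 = 1, arm 65/98 + 0 = 65/98
asked cell (row1, sun) = 65/98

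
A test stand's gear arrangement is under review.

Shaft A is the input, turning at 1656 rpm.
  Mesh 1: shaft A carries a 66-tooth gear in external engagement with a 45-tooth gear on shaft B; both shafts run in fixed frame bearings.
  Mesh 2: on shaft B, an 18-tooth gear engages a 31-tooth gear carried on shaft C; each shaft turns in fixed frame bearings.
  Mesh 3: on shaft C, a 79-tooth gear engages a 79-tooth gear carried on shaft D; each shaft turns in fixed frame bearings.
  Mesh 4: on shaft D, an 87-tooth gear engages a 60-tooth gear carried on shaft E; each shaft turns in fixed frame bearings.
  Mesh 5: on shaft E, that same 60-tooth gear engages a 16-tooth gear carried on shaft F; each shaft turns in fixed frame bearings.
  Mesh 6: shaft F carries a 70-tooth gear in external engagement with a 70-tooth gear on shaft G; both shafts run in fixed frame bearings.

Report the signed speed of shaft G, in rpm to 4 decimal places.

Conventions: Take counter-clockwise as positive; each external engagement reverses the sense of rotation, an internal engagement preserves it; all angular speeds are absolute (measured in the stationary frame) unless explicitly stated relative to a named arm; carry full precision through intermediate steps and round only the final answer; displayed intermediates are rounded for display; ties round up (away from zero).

+7668.3484 rpm

recognized (7 fixed axles, 6 meshes): fixed-axis compound train
mesh 1 [66T→45T]: ω = 1656.0000×66/45 = 2428.8000 rpm, sense flips to −
mesh 2 [18T→31T]: ω = 2428.8000×18/31 = 1410.2710 rpm, sense flips to +
mesh 3 [79T→79T]: ω = 1410.2710×79/79 = 1410.2710 rpm, sense flips to −
mesh 4 [87T→60T]: ω = 1410.2710×87/60 = 2044.8929 rpm, sense flips to +
mesh 5 [60T→16T]: ω = 2044.8929×60/16 = 7668.3484 rpm, sense flips to −
mesh 6 [70T→70T]: ω = 7668.3484×70/70 = 7668.3484 rpm, sense flips to +
signed output speed = +7668.3484 rpm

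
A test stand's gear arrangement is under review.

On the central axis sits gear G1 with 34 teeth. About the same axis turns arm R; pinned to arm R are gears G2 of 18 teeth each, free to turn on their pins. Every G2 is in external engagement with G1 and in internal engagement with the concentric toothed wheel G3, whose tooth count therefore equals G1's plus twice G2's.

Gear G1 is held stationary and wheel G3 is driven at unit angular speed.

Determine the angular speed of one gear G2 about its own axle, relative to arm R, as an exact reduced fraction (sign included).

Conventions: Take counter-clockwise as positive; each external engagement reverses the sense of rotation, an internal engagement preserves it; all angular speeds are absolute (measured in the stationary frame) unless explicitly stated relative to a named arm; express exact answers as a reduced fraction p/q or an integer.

595/468

planetary set (34T centre, 18T on arm, 70T internal) — Willis relation
ring teeth: 34 + 2·18 = 70
34(ω_sun−ω_arm) = −70(ω_ring−ω_arm),  ω_sun = 0, ω_ring = 1
34(0−ω_arm) = −70(1−ω_arm)  ⇒  104·ω_arm = 70  ⇒  ω_arm = 35/52
sun–planet mesh: 34·(0−35/52) = −18·(ω_p−ω_arm)  ⇒  ω_p−ω_arm = 595/468
exact speed ratio = 595/468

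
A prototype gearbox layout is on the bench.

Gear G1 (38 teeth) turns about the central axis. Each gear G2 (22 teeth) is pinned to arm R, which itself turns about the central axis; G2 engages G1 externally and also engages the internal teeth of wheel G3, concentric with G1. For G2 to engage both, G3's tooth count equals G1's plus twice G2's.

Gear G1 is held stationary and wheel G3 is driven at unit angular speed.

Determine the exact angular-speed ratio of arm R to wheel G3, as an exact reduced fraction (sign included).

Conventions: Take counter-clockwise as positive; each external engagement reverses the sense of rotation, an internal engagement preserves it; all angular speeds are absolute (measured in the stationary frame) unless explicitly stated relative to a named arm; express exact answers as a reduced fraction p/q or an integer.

topology: planetary set — G1 38T / G2 22T / G3 82T, arm = carrier (Willis)
ring teeth: 38 + 2·22 = 82
38(ω_sun−ω_arm) = −82(ω_ring−ω_arm),  ω_sun = 0, ω_ring = 1
38(0−ω_arm) = −82(1−ω_arm)  ⇒  120·ω_arm = 82  ⇒  ω_arm = 41/60
ω_out/ω_in = 41/60

41/60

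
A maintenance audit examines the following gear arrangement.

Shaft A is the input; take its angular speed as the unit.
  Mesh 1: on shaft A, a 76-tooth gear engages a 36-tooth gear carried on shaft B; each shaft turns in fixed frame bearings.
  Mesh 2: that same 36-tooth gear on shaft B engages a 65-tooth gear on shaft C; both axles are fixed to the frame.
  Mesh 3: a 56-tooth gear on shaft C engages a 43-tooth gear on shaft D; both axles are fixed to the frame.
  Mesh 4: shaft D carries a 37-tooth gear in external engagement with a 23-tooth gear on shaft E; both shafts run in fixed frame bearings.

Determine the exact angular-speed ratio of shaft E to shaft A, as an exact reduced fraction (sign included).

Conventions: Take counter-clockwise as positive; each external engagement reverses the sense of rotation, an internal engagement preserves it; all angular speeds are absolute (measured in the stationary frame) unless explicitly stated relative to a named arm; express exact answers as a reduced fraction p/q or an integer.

class = fixed-axis compound train [4 meshes; 4 ratios multiply, 4 sense flips]
mesh 1 [76T→36T]: running ratio 19/9, sense −
mesh 2 [36T→65T]: running ratio 76/65, sense +
mesh 3 [56T→43T]: running ratio 4256/2795, sense −
mesh 4 [37T→23T]: running ratio 157472/64285, sense +
ω_out/ω_in = 157472/64285

157472/64285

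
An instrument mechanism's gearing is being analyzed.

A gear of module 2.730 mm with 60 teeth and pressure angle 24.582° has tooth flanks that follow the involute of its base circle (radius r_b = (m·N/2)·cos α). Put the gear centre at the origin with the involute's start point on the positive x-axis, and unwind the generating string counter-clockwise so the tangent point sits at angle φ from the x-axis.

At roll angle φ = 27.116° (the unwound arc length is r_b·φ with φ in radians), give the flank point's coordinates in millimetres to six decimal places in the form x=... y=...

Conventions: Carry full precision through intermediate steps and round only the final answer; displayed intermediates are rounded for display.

topology: single-mesh involute geometry — m = 2.730, N = 60
pitch radius r_p = m·N/2 = 2.730·60/2 = 81.900000
base radius r_b = r_p·cos α = 81.900000·cos 24.582° = 74.477144
roll angle φ = 27.116° = 0.47326348 rad
x = r_b·(cos φ + φ·sin φ) = 82.356526
y = r_b·(sin φ − φ·cos φ) = 2.573073

x=82.356526 y=2.573073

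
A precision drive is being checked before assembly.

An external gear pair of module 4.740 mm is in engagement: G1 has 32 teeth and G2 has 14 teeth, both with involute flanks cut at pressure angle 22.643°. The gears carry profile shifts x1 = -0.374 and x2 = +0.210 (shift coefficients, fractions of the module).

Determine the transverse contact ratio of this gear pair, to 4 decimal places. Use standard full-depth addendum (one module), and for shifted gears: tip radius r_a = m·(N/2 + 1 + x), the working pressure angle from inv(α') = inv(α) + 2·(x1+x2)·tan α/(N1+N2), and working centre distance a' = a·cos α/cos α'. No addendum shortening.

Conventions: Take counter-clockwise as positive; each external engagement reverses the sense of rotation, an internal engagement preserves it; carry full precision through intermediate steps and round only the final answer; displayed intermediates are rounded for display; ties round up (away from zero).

1.4817

topology: single-mesh involute geometry — m = 4.740, 32T/14T pair
base radii: r_b1 = 69.994370, r_b2 = 30.622537
tip radii: r_a1 = 78.807240, r_a2 = 38.915400
inv(α') = inv(22.643°) + 2·(-0.374+0.210)·tan α/(32+14) = 0.01897133  ⇒  α' = 21.61258°
a' = a·cos α / cos α' = 109.0200·cos 22.643°/cos 21.61258° = 108.225643
action lengths: √(r_a1²−r_b1²) = 36.212832, √(r_a2²−r_b2²) = 24.013925
base pitch p_b = π·m·cos α = 13.743362
CR = (36.212832 + 24.013925 − 108.225643·sin 21.61258°)/13.743362 = 1.481744
contact ratio ≈ 1.4817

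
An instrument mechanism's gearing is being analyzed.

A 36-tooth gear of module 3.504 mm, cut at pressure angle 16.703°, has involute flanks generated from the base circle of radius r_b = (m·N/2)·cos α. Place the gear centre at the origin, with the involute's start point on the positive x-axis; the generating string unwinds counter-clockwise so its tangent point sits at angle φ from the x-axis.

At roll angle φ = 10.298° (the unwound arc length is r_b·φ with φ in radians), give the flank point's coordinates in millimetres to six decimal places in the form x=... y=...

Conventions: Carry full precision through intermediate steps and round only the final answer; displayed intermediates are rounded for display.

recognized (one wheel, involute flank): single-mesh tooth geometry, m = 3.504, N = 36
pitch radius r_p = m·N/2 = 3.504·36/2 = 63.072000
base radius r_b = r_p·cos α = 63.072000·cos 16.703° = 60.410831
roll angle φ = 10.298° = 0.17973401 rad
x = r_b·(cos φ + φ·sin φ) = 61.378730
y = r_b·(sin φ − φ·cos φ) = 0.116542

x=61.378730 y=0.116542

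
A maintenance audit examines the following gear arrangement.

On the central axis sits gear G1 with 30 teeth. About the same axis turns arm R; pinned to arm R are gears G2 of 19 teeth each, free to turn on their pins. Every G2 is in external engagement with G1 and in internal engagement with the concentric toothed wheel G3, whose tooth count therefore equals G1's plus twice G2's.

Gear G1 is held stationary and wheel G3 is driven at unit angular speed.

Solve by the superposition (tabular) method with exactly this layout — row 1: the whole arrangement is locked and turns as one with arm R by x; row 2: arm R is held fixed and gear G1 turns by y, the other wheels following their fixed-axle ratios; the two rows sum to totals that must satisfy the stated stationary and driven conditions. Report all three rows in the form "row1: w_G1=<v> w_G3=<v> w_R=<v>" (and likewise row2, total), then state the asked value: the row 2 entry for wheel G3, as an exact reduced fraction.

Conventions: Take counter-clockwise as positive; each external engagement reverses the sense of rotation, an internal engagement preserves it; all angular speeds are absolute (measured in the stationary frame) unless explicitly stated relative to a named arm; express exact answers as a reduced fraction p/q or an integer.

topology: planetary set — G1 30T / G2 19T / G3 68T, arm = carrier (Willis)
superposition row 1 [locked train]: every member turns x
row 2: sun turns y, ring = −(30/68)·y, arm 0
boundary: total ω_sun = x + y = 0 and total ω_ring = x − (30/68)·y = 1  ⇒  y = -34/49, x = 34/49
row 2 ring = −(30/68)·(-34/49) = 15/49
totals (row 1 + row 2): sun 34/49 + (-34/49) = 0, ring 34/49 + 15/49 = 1, arm 34/49 + 0 = 34/49
asked cell (row2, ring) = 15/49

row1: w_G1=34/49 w_G3=34/49 w_R=34/49
row2: w_G1=-34/49 w_G3=15/49 w_R=0
total: w_G1=0 w_G3=1 w_R=34/49
asked value: 15/49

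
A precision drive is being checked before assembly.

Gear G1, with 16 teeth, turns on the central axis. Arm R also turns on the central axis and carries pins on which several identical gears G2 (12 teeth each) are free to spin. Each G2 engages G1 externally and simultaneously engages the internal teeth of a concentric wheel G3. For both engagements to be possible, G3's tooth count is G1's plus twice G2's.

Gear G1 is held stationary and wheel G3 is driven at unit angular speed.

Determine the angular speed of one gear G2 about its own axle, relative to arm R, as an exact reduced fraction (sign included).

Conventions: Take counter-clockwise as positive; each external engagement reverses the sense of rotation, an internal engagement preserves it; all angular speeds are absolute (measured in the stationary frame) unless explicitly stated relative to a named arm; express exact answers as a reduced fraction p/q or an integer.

planetary set (16T centre, 12T on arm, 40T internal) — Willis relation
ring teeth: 16 + 2·12 = 40
16(ω_sun−ω_arm) = −40(ω_ring−ω_arm),  ω_sun = 0, ω_ring = 1
16(0−ω_arm) = −40(1−ω_arm)  ⇒  56·ω_arm = 40  ⇒  ω_arm = 5/7
sun–planet mesh: 16·(0−5/7) = −12·(ω_p−ω_arm)  ⇒  ω_p−ω_arm = 20/21
exact speed ratio = 20/21

20/21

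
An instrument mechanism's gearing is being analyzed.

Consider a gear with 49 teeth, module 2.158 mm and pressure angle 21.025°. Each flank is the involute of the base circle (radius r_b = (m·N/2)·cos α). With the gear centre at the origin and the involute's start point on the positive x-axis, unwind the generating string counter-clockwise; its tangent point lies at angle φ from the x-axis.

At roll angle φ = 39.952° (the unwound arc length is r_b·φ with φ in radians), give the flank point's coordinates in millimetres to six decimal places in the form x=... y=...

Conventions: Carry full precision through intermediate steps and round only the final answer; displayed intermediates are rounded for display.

x=59.929307 y=5.310774

topology: single-mesh involute geometry — m = 2.158, N = 49
pitch radius r_p = m·N/2 = 2.158·49/2 = 52.871000
base radius r_b = r_p·cos α = 52.871000·cos 21.025° = 49.351059
roll angle φ = 39.952° = 0.69729394 rad
x = r_b·(cos φ + φ·sin φ) = 59.929307
y = r_b·(sin φ − φ·cos φ) = 5.310774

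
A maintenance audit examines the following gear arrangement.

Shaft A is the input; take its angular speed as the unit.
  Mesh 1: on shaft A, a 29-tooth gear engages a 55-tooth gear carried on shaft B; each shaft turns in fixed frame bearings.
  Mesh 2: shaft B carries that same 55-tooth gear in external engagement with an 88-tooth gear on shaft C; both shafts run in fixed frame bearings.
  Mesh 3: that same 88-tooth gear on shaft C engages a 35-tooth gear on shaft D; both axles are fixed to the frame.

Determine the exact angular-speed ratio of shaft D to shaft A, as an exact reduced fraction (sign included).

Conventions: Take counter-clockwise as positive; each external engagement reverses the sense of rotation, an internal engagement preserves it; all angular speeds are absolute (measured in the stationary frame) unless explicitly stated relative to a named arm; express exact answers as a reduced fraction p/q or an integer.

-29/35

class = fixed-axis compound train [3 meshes; 3 ratios multiply, 3 sense flips]
mesh 1 [29T→55T]: running ratio 29/55, sense −
mesh 2 [55T→88T]: running ratio 29/88, sense +
mesh 3 [88T→35T]: running ratio 29/35, sense −
ω_out/ω_in = -29/35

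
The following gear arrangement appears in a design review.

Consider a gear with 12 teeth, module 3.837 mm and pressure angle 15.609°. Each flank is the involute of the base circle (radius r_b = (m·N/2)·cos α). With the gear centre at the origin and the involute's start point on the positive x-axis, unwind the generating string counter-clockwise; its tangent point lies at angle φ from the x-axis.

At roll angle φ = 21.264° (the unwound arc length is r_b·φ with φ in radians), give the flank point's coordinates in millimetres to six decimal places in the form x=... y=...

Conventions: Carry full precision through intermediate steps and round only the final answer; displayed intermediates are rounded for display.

x=23.647774 y=0.372628

topology: single-mesh involute geometry — m = 3.837, N = 12
pitch radius r_p = m·N/2 = 3.837·12/2 = 23.022000
base radius r_b = r_p·cos α = 23.022000·cos 15.609° = 22.172956
roll angle φ = 21.264° = 0.37112681 rad
x = r_b·(cos φ + φ·sin φ) = 23.647774
y = r_b·(sin φ − φ·cos φ) = 0.372628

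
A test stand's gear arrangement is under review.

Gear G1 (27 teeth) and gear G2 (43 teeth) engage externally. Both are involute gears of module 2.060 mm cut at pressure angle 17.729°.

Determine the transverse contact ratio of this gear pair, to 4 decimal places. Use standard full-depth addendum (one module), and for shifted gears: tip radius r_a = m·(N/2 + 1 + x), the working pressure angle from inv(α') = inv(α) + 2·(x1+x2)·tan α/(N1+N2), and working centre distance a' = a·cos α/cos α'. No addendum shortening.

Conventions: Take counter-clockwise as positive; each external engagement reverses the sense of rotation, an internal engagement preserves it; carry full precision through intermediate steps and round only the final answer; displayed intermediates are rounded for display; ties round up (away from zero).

class = single-mesh tooth geometry [involute pair 27T × 43T, m = 2.060]
base radii: r_b1 = 26.489233, r_b2 = 42.186556
tip radii: r_a1 = 29.870000, r_a2 = 46.350000
no profile shift: α' = α, a' = a
action lengths: √(r_a1²−r_b1²) = 13.803530, √(r_a2²−r_b2²) = 19.199401
base pitch p_b = π·m·cos α = 6.164324
CR = (13.803530 + 19.199401 − 72.100000·sin 17.72900°)/6.164324 = 1.792148
contact ratio ≈ 1.7921

1.7921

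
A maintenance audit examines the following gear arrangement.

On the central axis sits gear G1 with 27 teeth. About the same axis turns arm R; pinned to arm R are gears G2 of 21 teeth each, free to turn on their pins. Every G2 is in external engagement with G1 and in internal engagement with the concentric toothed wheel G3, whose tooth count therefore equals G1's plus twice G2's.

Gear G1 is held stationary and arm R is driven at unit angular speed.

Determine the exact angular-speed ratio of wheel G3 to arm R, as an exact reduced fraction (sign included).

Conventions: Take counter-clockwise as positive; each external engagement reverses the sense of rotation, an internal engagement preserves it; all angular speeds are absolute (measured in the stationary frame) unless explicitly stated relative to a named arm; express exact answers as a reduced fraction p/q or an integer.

topology: planetary set — G1 27T / G2 21T / G3 69T, arm = carrier (Willis)
ring teeth: 27 + 2·21 = 69
27(ω_sun−ω_arm) = −69(ω_ring−ω_arm),  ω_sun = 0, ω_arm = 1
ω_ring = 1 − (27/69)(0−1) = 32/23
ω_out/ω_in = 32/23

32/23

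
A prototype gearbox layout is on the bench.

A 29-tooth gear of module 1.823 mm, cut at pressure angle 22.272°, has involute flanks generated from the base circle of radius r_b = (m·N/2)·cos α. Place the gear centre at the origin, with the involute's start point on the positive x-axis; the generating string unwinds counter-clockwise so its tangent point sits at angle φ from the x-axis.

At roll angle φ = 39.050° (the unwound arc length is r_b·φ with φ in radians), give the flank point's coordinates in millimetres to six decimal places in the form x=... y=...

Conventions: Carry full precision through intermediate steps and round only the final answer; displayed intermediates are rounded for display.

topology: single-mesh involute geometry — m = 1.823, N = 29
pitch radius r_p = m·N/2 = 1.823·29/2 = 26.433500
base radius r_b = r_p·cos α = 26.433500·cos 22.272° = 24.461430
roll angle φ = 39.050° = 0.68155107 rad
x = r_b·(cos φ + φ·sin φ) = 29.499812
y = r_b·(sin φ − φ·cos φ) = 2.463466

x=29.499812 y=2.463466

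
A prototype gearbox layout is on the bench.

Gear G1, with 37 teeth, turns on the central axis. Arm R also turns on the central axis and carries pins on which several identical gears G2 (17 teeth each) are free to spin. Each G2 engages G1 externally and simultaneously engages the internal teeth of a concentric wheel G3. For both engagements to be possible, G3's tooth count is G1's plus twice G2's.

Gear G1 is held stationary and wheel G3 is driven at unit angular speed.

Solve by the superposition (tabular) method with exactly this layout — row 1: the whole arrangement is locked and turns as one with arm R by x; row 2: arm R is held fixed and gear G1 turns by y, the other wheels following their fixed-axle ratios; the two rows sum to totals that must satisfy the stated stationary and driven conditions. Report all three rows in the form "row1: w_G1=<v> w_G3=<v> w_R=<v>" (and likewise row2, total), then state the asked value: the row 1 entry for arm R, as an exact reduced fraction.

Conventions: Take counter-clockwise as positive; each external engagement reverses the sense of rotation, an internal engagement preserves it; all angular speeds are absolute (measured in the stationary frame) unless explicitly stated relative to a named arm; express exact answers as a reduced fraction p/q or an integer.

topology: planetary set — G1 37T / G2 17T / G3 71T, arm = carrier (Willis)
row 1 (train locked, turned with arm): all members turn x
row 2 — arm fixed, fixed-axis ratios: sun y, ring −(37/71)·y, arm 0
boundary: total ω_sun = x + y = 0 and total ω_ring = x − (37/71)·y = 1  ⇒  y = -71/108, x = 71/108
row 2 ring = −(37/71)·(-71/108) = 37/108
totals (row 1 + row 2): sun 71/108 + (-71/108) = 0, ring 71/108 + 37/108 = 1, arm 71/108 + 0 = 71/108
asked cell (row1, arm) = 71/108

row1: w_G1=71/108 w_G3=71/108 w_R=71/108
row2: w_G1=-71/108 w_G3=37/108 w_R=0
total: w_G1=0 w_G3=1 w_R=71/108
asked value: 71/108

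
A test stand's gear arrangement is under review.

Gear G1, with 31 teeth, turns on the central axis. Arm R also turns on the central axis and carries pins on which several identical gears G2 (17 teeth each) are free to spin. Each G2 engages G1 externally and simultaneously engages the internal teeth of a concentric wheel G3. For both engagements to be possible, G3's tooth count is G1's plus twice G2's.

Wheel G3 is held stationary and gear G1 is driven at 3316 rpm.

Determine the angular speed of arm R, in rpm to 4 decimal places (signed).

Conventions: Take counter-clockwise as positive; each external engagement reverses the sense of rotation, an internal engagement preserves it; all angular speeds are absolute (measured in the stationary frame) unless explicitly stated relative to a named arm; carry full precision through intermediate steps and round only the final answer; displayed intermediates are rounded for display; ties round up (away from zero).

+1070.7917 rpm

recognized (axles ride arm R): planetary set, 31/17/65 teeth
normalise by the input: solve with ω_sun = 1, then scale by 3316 rpm
ring teeth: 31 + 2·17 = 65
31(ω_sun−ω_arm) = −65(ω_ring−ω_arm),  ω_ring = 0, ω_sun = 1
31(1−ω_arm) = −65(0−ω_arm)  ⇒  96·ω_arm = 31  ⇒  ω_arm = 31/96
scale: ω_arm = 31/96 × 3316 rpm = +1070.7917 rpm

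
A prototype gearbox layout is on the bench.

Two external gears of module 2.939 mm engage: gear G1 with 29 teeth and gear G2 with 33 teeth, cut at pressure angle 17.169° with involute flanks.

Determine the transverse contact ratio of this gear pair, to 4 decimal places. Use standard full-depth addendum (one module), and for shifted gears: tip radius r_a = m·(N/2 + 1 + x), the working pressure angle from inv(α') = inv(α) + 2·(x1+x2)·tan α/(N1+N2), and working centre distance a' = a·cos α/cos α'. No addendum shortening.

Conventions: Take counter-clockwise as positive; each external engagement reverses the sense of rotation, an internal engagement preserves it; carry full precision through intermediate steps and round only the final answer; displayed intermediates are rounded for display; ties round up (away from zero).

1.7984

recognized (one external pair, fixed centres): single-mesh tooth geometry, m = 2.939, N1 = 29, N2 = 33
base radii: r_b1 = 40.716477, r_b2 = 46.332543
tip radii: r_a1 = 45.554500, r_a2 = 51.432500
no profile shift: α' = α, a' = a
action lengths: √(r_a1²−r_b1²) = 20.429903, √(r_a2²−r_b2²) = 22.329297
base pitch p_b = π·m·cos α = 8.821696
CR = (20.429903 + 22.329297 − 91.109000·sin 17.16900°)/8.821696 = 1.798365
contact ratio ≈ 1.7984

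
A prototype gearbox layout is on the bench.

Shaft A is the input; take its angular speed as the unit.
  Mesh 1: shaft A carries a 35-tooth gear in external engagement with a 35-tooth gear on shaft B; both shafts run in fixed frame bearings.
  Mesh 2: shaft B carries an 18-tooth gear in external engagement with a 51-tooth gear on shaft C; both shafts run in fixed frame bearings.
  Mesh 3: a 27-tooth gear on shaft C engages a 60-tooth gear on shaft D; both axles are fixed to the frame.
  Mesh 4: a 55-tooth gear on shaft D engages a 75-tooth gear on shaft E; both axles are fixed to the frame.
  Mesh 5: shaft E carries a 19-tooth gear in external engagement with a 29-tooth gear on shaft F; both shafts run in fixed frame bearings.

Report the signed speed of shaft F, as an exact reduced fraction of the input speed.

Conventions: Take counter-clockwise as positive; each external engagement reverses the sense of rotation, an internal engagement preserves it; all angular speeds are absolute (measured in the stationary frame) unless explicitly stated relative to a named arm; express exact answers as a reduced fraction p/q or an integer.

-1881/24650

5-mesh fixed-axis compound train (all bearings frame-fixed)
mesh 1 [35T→35T]: |ω|/ω_in = 1×35/35 = 1, sense flips to −
mesh 2 [18T→51T]: |ω|/ω_in = 1×18/51 = 6/17, sense flips to +
mesh 3 [27T→60T]: |ω|/ω_in = (6/17)×27/60 = 27/170, sense flips to −
mesh 4 [55T→75T]: |ω|/ω_in = (27/170)×55/75 = 99/850, sense flips to +
mesh 5 [19T→29T]: |ω|/ω_in = (99/850)×19/29 = 1881/24650, sense flips to −
signed output speed (× input speed) = -1881/24650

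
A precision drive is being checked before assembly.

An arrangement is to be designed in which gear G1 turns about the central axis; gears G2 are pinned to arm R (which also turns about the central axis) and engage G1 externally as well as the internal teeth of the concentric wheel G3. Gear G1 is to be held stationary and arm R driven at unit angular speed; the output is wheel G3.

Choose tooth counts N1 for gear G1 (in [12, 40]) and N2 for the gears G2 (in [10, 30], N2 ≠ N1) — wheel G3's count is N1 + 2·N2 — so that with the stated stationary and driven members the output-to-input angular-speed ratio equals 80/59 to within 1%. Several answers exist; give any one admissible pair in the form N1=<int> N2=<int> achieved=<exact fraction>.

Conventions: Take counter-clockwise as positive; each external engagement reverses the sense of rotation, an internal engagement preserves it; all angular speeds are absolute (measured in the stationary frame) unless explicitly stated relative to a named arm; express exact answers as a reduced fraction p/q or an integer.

class = planetary set [ratio 80/59 wanted; Willis about the carrier]
Willis with ω_sun = 0: ω_ring/ω_arm = (N1+N3)/N3; set equal to 80/59  ⇒  N3/N1 = 1/(80/59 − 1) = 59/21
N3 = N1 + 2·N2  ⇒  N2/N1 = (N3/N1 − 1)/2 = (59/21 − 1)/2 = 19/21
smallest multiple with N1 ≥ 12 and N2 ≥ 10: k = 1  ⇒  N1 = 1·21 = 21, N2 = 1·19 = 19 (N1 ≤ 40, N2 ≤ 30, N2 ≠ N1 ✓), N3 = 21 + 2·19 = 59
check: (N1+N3)/N3 with N1 = 21, N3 = 59 gives 80/59; |achieved − target| = 0 ≤ 4/295 ✓

N1=21 N2=19 achieved=80/59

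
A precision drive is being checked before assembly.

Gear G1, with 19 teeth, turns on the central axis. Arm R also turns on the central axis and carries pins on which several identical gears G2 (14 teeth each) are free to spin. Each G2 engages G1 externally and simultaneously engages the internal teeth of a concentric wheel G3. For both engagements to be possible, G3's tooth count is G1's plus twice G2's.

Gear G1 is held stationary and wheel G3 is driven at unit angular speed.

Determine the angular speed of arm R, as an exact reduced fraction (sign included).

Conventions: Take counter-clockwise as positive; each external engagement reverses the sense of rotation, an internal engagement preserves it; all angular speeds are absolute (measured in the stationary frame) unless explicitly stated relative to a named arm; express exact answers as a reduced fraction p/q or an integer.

47/66

topology: planetary set — G1 19T / G2 14T / G3 47T, arm = carrier (Willis)
ring teeth: 19 + 2·14 = 47
19(ω_sun−ω_arm) = −47(ω_ring−ω_arm),  ω_sun = 0, ω_ring = 1
19(0−ω_arm) = −47(1−ω_arm)  ⇒  66·ω_arm = 47  ⇒  ω_arm = 47/66
exact speed ratio = 47/66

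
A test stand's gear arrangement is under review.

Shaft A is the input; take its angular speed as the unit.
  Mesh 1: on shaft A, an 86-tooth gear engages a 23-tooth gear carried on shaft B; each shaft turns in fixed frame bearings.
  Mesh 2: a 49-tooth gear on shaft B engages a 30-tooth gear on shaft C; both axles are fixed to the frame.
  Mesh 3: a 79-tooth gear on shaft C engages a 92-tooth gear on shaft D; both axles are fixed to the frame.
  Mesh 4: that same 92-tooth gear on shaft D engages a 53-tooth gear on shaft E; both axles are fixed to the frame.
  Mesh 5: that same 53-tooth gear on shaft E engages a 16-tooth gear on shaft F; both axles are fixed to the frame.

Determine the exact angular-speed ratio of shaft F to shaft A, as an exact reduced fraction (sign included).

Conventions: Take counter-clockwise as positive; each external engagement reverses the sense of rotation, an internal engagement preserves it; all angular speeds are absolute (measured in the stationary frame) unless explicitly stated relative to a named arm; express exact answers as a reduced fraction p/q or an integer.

class = fixed-axis compound train [5 meshes; 5 ratios multiply, 5 sense flips]
mesh 1 [86T→23T]: running ratio 86/23, sense −
mesh 2 [49T→30T]: running ratio 2107/345, sense +
mesh 3 [79T→92T]: running ratio 166453/31740, sense −
mesh 4 [92T→53T]: running ratio 166453/18285, sense +
mesh 5 [53T→16T]: running ratio 166453/5520, sense −
ω_out/ω_in = -166453/5520

-166453/5520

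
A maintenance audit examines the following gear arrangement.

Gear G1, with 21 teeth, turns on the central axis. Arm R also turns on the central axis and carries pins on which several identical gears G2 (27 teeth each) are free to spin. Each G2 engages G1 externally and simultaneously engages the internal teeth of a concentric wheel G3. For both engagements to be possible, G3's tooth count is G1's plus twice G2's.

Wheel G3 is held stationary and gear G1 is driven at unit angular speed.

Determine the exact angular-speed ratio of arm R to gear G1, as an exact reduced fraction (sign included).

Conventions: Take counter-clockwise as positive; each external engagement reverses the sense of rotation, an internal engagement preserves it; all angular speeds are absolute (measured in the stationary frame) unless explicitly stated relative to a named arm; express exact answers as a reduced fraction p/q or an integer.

7/32

recognized (axles ride arm R): planetary set, 21/27/75 teeth
ring teeth: 21 + 2·27 = 75
21(ω_sun−ω_arm) = −75(ω_ring−ω_arm),  ω_ring = 0, ω_sun = 1
21(1−ω_arm) = −75(0−ω_arm)  ⇒  96·ω_arm = 21  ⇒  ω_arm = 7/32
ω_out/ω_in = 7/32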